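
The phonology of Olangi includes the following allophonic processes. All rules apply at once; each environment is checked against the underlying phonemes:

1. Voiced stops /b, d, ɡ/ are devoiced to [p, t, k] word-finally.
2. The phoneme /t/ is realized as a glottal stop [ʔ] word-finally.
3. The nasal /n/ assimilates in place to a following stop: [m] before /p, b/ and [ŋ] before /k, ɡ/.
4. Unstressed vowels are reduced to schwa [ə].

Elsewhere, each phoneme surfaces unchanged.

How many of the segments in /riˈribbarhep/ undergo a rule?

Segments that undergo a rule: /i/ → [ə] (rule 4); /a/ → [ə] (rule 4); /e/ → [ə] (rule 4).
All other segments surface unchanged.

3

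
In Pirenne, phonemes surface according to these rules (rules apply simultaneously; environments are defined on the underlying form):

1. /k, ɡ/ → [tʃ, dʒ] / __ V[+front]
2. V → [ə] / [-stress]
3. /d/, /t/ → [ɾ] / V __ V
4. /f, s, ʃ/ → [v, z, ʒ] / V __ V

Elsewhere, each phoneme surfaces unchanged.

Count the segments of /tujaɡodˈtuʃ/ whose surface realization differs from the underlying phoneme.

3

Segments that undergo a rule: /u/ → [ə] (rule 2); /a/ → [ə] (rule 2); /o/ → [ə] (rule 2).
All other segments surface unchanged.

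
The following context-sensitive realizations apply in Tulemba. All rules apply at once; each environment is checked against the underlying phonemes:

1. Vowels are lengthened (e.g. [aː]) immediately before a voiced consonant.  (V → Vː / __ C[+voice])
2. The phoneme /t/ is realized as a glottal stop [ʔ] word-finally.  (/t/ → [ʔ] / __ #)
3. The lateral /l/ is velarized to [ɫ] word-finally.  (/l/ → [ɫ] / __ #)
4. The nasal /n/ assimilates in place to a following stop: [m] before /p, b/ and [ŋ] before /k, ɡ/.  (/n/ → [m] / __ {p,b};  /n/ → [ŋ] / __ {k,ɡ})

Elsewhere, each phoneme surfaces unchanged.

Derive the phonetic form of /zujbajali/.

[zuːjbaːjaːli]

/z/ stays [z].
/u/ meets the environment for rule 1 (before a voiced consonant) → [uː].
/j/ (between /u/ and /b/) is unaffected → [j].
/b/ (between /j/ and /a/): no rule targets it → [b].
/a/ (between /b/ and /j/) occurs before a voiced consonant → [aː] by rule 1.
/j/ (between /a/ and /a/): no rule targets it → [j].
/a/ — between /j/ and /l/, before a voiced consonant — surfaces as [aː] (rule 1).
/l/ (between /a/ and /i/) fails the environment for rule 3, so it stays [l].
/i/ (word-final) is in the target of rule 1 but the environment (before a voiced consonant) is not met → [i].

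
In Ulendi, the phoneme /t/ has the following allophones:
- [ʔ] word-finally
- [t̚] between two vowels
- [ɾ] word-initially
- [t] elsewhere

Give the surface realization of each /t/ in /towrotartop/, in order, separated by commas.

Occurrence 1 (position 1): word-initially → [ɾ].
Occurrence 2 (position 6): between two vowels → [t̚].
Occurrence 3 (position 9): no conditioning environment matches → elsewhere allophone [t].

[ɾ], [t̚], [t]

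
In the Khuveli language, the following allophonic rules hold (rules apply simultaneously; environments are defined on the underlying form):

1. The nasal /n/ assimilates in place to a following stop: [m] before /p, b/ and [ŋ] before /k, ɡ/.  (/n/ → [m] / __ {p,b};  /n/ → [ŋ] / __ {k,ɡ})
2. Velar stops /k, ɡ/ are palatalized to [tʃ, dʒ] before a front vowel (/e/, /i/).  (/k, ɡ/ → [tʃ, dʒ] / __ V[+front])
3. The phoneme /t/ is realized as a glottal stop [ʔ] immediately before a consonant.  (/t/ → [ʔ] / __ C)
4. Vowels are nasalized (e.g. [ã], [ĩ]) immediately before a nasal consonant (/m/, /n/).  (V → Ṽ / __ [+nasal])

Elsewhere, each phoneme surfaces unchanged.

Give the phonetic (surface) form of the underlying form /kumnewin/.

[kũmnewĩn]

/k/ (word-initial) is in the target of rule 2 but the environment (before a front vowel) is not met → [k].
/u/ — between /k/ and /m/, before a nasal consonant — surfaces as [ũ] (rule 4).
/m/ (between /u/ and /n/) is unaffected → [m].
/n/ — between /m/ and /e/; rule 1 does not apply here → [n].
/e/ (between /n/ and /w/): rule 4 targets it, but not before a nasal consonant → unchanged [e].
/w/ stays [w].
/i/ (between /w/ and /n/): before a nasal consonant, so rule 4 applies → [ĩ].
/n/ (word-final) fails the environment for rule 1, so it stays [n].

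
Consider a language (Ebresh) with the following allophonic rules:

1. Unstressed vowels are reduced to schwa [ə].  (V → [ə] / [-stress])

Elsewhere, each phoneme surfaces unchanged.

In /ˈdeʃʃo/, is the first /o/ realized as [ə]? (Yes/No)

Rule 1 applies to /o/ (word-final: in an unstressed syllable) → [ə].
The actual realization is [ə], which matches [ə].

Yes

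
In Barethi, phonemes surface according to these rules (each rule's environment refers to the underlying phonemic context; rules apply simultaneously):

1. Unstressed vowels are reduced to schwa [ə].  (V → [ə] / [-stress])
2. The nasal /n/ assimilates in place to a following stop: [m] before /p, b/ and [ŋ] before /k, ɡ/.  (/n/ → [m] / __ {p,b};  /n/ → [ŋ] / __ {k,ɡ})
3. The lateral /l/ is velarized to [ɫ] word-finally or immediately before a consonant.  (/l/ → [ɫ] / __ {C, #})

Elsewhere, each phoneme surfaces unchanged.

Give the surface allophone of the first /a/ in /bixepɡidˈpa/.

[a]

/a/ (word-final) fails the environment for rule 1, so it stays [a].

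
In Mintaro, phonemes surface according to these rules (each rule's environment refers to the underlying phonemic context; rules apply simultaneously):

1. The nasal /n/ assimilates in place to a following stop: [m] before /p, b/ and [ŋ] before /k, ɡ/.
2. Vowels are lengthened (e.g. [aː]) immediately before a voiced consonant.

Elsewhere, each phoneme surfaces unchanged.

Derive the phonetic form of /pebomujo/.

[peːboːmuːjo]

/p/ — not in any rule's target class → [p].
/e/ meets the environment for rule 2 (before a voiced consonant) → [eː].
/b/ — not in any rule's target class → [b].
/o/ meets the environment for rule 2 (before a voiced consonant) → [oː].
/m/ (between /o/ and /u/): no rule targets it → [m].
/u/ (between /m/ and /j/): before a voiced consonant, so rule 2 applies → [uː].
/j/ — not in any rule's target class → [j].
/o/ (word-final) fails the environment for rule 2, so it stays [o].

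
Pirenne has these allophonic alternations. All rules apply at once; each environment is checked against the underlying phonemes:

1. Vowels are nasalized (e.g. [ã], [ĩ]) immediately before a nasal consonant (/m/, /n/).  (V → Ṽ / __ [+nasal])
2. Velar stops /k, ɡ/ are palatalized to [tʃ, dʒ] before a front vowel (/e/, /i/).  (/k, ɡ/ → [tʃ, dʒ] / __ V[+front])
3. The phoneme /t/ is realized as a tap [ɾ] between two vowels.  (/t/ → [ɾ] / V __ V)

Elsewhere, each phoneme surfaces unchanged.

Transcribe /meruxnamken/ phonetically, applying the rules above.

[meruxnãmtʃẽn]

/m/ (word-initial): no rule targets it → [m].
/e/ (between /m/ and /r/) fails the environment for rule 1, so it stays [e].
/r/ (between /e/ and /u/) is unaffected → [r].
/u/ — between /r/ and /x/; rule 1 does not apply here → [u].
/x/ — not in any rule's target class → [x].
/n/ (between /x/ and /a/): no rule targets it → [n].
Rule 1 applies to /a/ (between /n/ and /m/: before a nasal consonant) → [ã].
/m/ stays [m].
Rule 2 applies to /k/ (between /m/ and /e/: before a front vowel) → [tʃ].
/e/ — between /k/ and /n/, before a nasal consonant — surfaces as [ẽ] (rule 1).
/n/ (word-final): no rule targets it → [n].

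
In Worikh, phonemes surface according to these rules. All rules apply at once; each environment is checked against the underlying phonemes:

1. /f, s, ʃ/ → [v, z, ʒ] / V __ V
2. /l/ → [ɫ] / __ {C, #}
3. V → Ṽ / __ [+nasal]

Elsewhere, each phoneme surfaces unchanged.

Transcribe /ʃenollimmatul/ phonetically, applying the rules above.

[ʃẽnoɫlĩmmatuɫ]

/ʃ/ (word-initial) fails the environment for rule 1, so it stays [ʃ].
/e/ (between /ʃ/ and /n/): before a nasal consonant, so rule 3 applies → [ẽ].
/n/ — not in any rule's target class → [n].
/o/ (between /n/ and /l/) is in the target of rule 3 but the environment (before a nasal consonant) is not met → [o].
/l/ (between /o/ and /l/) occurs word-finally or immediately before a consonant → [ɫ] by rule 2.
/l/ (between /l/ and /i/) is in the target of rule 2 but the environment (word-finally or immediately before a consonant) is not met → [l].
/i/ (between /l/ and /m/): before a nasal consonant, so rule 3 applies → [ĩ].
/m/ (between /i/ and /m/): no rule targets it → [m].
/m/ (between /m/ and /a/) is unaffected → [m].
/a/ (between /m/ and /t/) fails the environment for rule 3, so it stays [a].
/t/ (between /a/ and /u/): no rule targets it → [t].
/u/ (between /t/ and /l/) is in the target of rule 3 but the environment (before a nasal consonant) is not met → [u].
/l/ meets the environment for rule 2 (word-finally or immediately before a consonant) → [ɫ].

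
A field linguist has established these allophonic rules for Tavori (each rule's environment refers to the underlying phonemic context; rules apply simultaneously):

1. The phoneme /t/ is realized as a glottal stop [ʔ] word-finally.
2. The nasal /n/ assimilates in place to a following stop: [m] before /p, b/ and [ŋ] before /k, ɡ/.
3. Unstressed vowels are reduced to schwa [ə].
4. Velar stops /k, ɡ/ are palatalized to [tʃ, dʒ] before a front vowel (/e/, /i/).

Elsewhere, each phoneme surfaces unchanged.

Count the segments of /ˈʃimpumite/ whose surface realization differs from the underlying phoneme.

Segments that undergo a rule: /u/ → [ə] (rule 3); /i/ → [ə] (rule 3); /e/ → [ə] (rule 3).
All other segments surface unchanged.

3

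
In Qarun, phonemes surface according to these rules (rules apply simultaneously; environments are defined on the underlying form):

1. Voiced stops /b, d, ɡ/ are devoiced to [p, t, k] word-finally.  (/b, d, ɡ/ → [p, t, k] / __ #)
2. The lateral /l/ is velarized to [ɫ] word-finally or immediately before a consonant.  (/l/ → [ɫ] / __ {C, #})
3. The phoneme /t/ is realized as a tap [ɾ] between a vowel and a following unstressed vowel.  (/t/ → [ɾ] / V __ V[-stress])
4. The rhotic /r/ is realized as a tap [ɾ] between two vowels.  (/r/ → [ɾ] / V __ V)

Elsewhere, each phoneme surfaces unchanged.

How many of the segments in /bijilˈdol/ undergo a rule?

Segments that undergo a rule: /l/ → [ɫ] (rule 2); /l/ → [ɫ] (rule 2).
All other segments surface unchanged.

2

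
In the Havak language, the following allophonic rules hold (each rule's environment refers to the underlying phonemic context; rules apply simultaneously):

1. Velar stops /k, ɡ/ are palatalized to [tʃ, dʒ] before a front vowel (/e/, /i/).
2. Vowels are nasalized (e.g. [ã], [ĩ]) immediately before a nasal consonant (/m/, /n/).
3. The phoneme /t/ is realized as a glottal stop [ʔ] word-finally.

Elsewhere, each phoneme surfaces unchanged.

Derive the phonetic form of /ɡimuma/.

[dʒĩmũma]

/ɡ/ — word-initial, before a front vowel — surfaces as [dʒ] (rule 1).
Rule 2 applies to /i/ (between /ɡ/ and /m/: before a nasal consonant) → [ĩ].
Rule 2 applies to /u/ (between /m/ and /m/: before a nasal consonant) → [ũ].
/a/ (word-final) is in the target of rule 2 but the environment (before a nasal consonant) is not met → [a].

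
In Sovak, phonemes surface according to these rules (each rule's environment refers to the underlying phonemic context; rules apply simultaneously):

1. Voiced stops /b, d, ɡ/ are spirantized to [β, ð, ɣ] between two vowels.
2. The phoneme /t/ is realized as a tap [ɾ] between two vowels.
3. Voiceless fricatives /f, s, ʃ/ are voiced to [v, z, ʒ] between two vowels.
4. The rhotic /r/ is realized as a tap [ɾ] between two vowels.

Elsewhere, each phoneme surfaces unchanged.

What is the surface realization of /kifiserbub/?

[kivizerbub]

/k/ (word-initial): no rule targets it → [k].
/i/ (between /k/ and /f/): no rule targets it → [i].
/f/ (between /i/ and /i/) occurs between two vowels → [v] by rule 3.
/i/ — not in any rule's target class → [i].
/s/ — between /i/ and /e/, between two vowels — surfaces as [z] (rule 3).
/e/ (between /s/ and /r/): no rule targets it → [e].
/r/ (between /e/ and /b/) fails the environment for rule 4, so it stays [r].
/b/ (between /r/ and /u/): rule 1 targets it, but not between two vowels → unchanged [b].
/u/ stays [u].
/b/ (word-final): rule 1 targets it, but not between two vowels → unchanged [b].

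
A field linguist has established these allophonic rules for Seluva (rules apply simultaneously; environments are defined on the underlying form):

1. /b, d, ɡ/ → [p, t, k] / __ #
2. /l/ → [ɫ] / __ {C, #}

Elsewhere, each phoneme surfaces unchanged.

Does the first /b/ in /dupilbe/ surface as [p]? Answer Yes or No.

/b/ — between /l/ and /e/; rule 1 does not apply here → [b].
The actual realization is [b], not [p].

No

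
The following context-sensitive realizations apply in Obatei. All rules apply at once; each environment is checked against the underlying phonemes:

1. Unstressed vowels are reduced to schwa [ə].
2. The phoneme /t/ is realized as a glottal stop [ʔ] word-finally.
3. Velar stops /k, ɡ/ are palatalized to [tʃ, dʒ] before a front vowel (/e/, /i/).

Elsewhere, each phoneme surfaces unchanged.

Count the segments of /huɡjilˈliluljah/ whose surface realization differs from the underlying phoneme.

Segments that undergo a rule: /u/ → [ə] (rule 1); /i/ → [ə] (rule 1); /u/ → [ə] (rule 1); /a/ → [ə] (rule 1).
All other segments surface unchanged.

4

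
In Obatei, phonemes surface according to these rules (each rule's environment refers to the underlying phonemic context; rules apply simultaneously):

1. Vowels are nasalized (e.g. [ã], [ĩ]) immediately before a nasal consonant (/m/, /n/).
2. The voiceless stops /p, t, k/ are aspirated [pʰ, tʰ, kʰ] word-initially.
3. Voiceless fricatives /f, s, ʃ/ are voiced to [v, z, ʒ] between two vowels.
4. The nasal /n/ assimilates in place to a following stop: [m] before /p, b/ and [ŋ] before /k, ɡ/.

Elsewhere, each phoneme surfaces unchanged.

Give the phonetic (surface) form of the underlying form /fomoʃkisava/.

/f/ — word-initial; rule 3 does not apply here → [f].
Rule 1 applies to /o/ (between /f/ and /m/: before a nasal consonant) → [õ].
/o/ (between /m/ and /ʃ/) is in the target of rule 1 but the environment (before a nasal consonant) is not met → [o].
/ʃ/ (between /o/ and /k/) fails the environment for rule 3, so it stays [ʃ].
/k/ (between /ʃ/ and /i/): rule 2 targets it, but not word-initially → unchanged [k].
/i/ (between /k/ and /s/) is in the target of rule 1 but the environment (before a nasal consonant) is not met → [i].
/s/ (between /i/ and /a/) occurs between two vowels → [z] by rule 3.
/a/ (between /s/ and /v/) is in the target of rule 1 but the environment (before a nasal consonant) is not met → [a].
/a/ (word-final): rule 1 targets it, but not before a nasal consonant → unchanged [a].

[fõmoʃkizava]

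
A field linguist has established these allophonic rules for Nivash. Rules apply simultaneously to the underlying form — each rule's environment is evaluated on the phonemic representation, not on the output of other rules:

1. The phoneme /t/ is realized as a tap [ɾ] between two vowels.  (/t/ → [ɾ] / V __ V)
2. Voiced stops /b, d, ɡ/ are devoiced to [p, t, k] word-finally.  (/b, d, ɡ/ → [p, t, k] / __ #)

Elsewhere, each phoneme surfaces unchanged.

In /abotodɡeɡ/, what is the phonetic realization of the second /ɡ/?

/ɡ/ — word-final, word-finally — surfaces as [k] (rule 2).

[k]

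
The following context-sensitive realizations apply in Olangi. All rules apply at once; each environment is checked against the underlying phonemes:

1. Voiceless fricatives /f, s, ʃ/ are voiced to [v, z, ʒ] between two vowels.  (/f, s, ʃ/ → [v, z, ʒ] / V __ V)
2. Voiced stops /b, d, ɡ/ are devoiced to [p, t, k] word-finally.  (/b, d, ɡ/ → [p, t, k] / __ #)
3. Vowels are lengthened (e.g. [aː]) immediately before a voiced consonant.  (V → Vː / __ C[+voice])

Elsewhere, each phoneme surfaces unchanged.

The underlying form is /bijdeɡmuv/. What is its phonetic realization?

[biːjdeːɡmuːv]

/b/ (word-initial) is in the target of rule 2 but the environment (word-finally) is not met → [b].
/i/ — between /b/ and /j/, before a voiced consonant — surfaces as [iː] (rule 3).
/j/ (between /i/ and /d/): no rule targets it → [j].
/d/ (between /j/ and /e/): rule 2 targets it, but not word-finally → unchanged [d].
/e/ (between /d/ and /ɡ/) occurs before a voiced consonant → [eː] by rule 3.
/ɡ/ — between /e/ and /m/; rule 2 does not apply here → [ɡ].
/m/ stays [m].
/u/ (between /m/ and /v/) occurs before a voiced consonant → [uː] by rule 3.
/v/ (word-final): no rule targets it → [v].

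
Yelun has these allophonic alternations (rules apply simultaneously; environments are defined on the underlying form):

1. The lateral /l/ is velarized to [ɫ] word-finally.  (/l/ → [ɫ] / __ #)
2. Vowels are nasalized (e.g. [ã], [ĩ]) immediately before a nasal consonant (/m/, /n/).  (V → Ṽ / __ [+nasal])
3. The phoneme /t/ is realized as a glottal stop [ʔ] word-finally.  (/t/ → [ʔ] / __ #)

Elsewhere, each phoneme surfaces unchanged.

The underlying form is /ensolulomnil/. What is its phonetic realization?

/e/ — word-initial, before a nasal consonant — surfaces as [ẽ] (rule 2).
/n/ (between /e/ and /s/): no rule targets it → [n].
/s/ stays [s].
/o/ (between /s/ and /l/) is in the target of rule 2 but the environment (before a nasal consonant) is not met → [o].
/l/ (between /o/ and /u/) is in the target of rule 1 but the environment (word-finally) is not met → [l].
/u/ (between /l/ and /l/) is in the target of rule 2 but the environment (before a nasal consonant) is not met → [u].
/l/ (between /u/ and /o/): rule 1 targets it, but not word-finally → unchanged [l].
/o/ meets the environment for rule 2 (before a nasal consonant) → [õ].
/m/ (between /o/ and /n/) is unaffected → [m].
/n/ (between /m/ and /i/) is unaffected → [n].
/i/ (between /n/ and /l/) fails the environment for rule 2, so it stays [i].
/l/ (word-final): word-finally, so rule 1 applies → [ɫ].

[ẽnsolulõmniɫ]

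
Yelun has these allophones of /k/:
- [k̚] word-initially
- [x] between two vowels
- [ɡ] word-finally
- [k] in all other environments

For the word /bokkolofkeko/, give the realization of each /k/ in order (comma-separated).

Occurrence 1 (position 3): no conditioning environment matches → elsewhere allophone [k].
Occurrence 2 (position 4): no conditioning environment matches → elsewhere allophone [k].
Occurrence 3 (position 9): no conditioning environment matches → elsewhere allophone [k].
Occurrence 4 (position 11): between two vowels → [x].

[k], [k], [k], [x]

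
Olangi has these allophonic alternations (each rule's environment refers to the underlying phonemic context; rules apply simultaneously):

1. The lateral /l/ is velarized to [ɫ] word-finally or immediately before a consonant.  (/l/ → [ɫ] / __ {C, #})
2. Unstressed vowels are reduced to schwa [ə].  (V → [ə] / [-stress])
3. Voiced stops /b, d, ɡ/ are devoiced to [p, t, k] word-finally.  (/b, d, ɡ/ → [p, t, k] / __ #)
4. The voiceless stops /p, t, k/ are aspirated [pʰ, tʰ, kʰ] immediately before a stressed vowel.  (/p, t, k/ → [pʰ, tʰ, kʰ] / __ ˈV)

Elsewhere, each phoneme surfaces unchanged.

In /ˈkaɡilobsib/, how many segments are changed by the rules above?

Segments that undergo a rule: /k/ → [kʰ] (rule 4); /i/ → [ə] (rule 2); /o/ → [ə] (rule 2); /i/ → [ə] (rule 2); /b/ → [p] (rule 3).
All other segments surface unchanged.

5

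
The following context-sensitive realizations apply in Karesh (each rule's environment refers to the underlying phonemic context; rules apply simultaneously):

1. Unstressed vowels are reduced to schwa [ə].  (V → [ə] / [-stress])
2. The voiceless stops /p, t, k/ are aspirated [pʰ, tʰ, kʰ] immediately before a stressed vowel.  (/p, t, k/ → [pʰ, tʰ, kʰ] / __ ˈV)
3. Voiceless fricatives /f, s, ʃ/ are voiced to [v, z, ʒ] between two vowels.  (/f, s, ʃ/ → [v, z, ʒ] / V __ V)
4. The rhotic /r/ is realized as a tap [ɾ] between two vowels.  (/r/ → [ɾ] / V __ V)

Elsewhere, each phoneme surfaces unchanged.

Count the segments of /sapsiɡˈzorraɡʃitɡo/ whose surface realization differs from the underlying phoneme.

Segments that undergo a rule: /a/ → [ə] (rule 1); /i/ → [ə] (rule 1); /a/ → [ə] (rule 1); /i/ → [ə] (rule 1); /o/ → [ə] (rule 1).
All other segments surface unchanged.

5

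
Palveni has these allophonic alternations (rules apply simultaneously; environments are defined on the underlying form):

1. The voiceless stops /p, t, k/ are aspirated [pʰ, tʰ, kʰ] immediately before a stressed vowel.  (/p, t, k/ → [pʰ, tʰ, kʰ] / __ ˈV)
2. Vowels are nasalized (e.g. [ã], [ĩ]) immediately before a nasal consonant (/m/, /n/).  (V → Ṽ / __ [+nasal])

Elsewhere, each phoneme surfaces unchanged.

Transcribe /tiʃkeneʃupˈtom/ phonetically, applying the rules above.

[tiʃkẽneʃupˈtʰõm]

/t/ — word-initial; rule 1 does not apply here → [t].
/i/ — between /t/ and /ʃ/; rule 2 does not apply here → [i].
/k/ (between /ʃ/ and /e/) is in the target of rule 1 but the environment (immediately before a stressed vowel) is not met → [k].
Rule 2 applies to /e/ (between /k/ and /n/: before a nasal consonant) → [ẽ].
/e/ (between /n/ and /ʃ/) is in the target of rule 2 but the environment (before a nasal consonant) is not met → [e].
/u/ (between /ʃ/ and /p/) is in the target of rule 2 but the environment (before a nasal consonant) is not met → [u].
/p/ (between /u/ and /t/): rule 1 targets it, but not immediately before a stressed vowel → unchanged [p].
/t/ meets the environment for rule 1 (immediately before a stressed vowel) → [tʰ].
/o/ (between /t/ and /m/) occurs before a nasal consonant → [õ] by rule 2.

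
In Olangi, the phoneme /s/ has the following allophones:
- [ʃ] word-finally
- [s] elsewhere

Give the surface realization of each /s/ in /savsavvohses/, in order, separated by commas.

Occurrence 1 (position 1): no conditioning environment matches → elsewhere allophone [s].
Occurrence 2 (position 4): no conditioning environment matches → elsewhere allophone [s].
Occurrence 3 (position 10): no conditioning environment matches → elsewhere allophone [s].
Occurrence 4 (position 12): word-finally → [ʃ].

[s], [s], [s], [ʃ]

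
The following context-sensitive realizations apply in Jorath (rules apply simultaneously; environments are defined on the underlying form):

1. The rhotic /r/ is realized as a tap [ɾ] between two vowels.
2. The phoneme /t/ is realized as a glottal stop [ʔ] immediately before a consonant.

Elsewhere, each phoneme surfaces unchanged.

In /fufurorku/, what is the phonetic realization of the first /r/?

[ɾ]

/r/ — between /u/ and /o/, between two vowels — surfaces as [ɾ] (rule 1).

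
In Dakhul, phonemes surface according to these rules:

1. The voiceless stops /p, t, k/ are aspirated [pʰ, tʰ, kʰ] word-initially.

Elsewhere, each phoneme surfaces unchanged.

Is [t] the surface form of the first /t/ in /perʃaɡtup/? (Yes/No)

/t/ (between /ɡ/ and /u/) is in the target of rule 1 but the environment (word-initially) is not met → [t].
The actual realization is [t], which matches [t].

Yes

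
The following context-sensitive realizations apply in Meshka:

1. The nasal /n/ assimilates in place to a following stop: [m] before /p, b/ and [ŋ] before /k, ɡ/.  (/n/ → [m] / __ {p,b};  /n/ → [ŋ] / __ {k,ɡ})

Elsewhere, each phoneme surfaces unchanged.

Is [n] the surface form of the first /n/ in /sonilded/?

/n/ (between /o/ and /i/) fails the environment for rule 1, so it stays [n].
The actual realization is [n], which matches [n].

Yes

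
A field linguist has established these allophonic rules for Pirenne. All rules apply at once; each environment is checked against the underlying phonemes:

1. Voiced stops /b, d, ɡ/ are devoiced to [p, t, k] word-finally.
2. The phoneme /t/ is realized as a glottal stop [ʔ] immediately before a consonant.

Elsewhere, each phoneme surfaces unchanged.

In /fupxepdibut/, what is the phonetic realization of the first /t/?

/t/ — word-final; rule 2 does not apply here → [t].

[t]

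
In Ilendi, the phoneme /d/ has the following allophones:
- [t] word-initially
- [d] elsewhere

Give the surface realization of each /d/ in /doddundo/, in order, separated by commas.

[t], [d], [d], [d]

Occurrence 1 (position 1): word-initially → [t].
Occurrence 2 (position 3): no conditioning environment matches → elsewhere allophone [d].
Occurrence 3 (position 4): no conditioning environment matches → elsewhere allophone [d].
Occurrence 4 (position 7): no conditioning environment matches → elsewhere allophone [d].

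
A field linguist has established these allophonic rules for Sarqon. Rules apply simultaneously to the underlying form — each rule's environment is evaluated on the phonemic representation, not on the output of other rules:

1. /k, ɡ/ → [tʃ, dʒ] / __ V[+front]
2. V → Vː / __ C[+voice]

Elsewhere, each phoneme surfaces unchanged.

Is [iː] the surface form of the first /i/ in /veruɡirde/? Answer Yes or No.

/i/ — between /ɡ/ and /r/, before a voiced consonant — surfaces as [iː] (rule 2).
The actual realization is [iː], which matches [iː].

Yes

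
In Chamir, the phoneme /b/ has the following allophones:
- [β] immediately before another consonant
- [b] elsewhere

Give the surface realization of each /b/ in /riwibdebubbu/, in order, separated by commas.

[β], [b], [β], [b]

Occurrence 1 (position 5): immediately before another consonant → [β].
Occurrence 2 (position 8): no conditioning environment matches → elsewhere allophone [b].
Occurrence 3 (position 10): immediately before another consonant → [β].
Occurrence 4 (position 11): no conditioning environment matches → elsewhere allophone [b].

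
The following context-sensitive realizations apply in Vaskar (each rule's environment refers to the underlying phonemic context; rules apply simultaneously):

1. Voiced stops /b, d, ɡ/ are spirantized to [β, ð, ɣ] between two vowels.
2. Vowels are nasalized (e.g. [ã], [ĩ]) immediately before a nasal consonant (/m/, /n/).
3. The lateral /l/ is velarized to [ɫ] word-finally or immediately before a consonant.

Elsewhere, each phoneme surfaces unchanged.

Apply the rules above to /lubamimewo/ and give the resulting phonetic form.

/l/ (word-initial) is in the target of rule 3 but the environment (word-finally or immediately before a consonant) is not met → [l].
/u/ — between /l/ and /b/; rule 2 does not apply here → [u].
/b/ (between /u/ and /a/) occurs between two vowels → [β] by rule 1.
/a/ meets the environment for rule 2 (before a nasal consonant) → [ã].
/m/ — not in any rule's target class → [m].
/i/ meets the environment for rule 2 (before a nasal consonant) → [ĩ].
/m/ — not in any rule's target class → [m].
/e/ (between /m/ and /w/) fails the environment for rule 2, so it stays [e].
/w/ stays [w].
/o/ — word-final; rule 2 does not apply here → [o].

[luβãmĩmewo]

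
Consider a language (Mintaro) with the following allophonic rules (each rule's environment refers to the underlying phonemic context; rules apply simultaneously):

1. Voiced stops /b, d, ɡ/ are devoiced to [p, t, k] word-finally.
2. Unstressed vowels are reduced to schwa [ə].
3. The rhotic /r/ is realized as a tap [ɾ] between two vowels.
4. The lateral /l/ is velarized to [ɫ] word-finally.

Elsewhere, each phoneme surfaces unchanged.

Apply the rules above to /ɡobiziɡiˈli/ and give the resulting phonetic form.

[ɡəbəzəɡəˈli]

/ɡ/ (word-initial): rule 1 targets it, but not word-finally → unchanged [ɡ].
/o/ (between /ɡ/ and /b/) occurs in an unstressed syllable → [ə] by rule 2.
/b/ (between /o/ and /i/) fails the environment for rule 1, so it stays [b].
/i/ meets the environment for rule 2 (in an unstressed syllable) → [ə].
/z/ (between /i/ and /i/) is unaffected → [z].
/i/ (between /z/ and /ɡ/): in an unstressed syllable, so rule 2 applies → [ə].
/ɡ/ (between /i/ and /i/) is in the target of rule 1 but the environment (word-finally) is not met → [ɡ].
/i/ meets the environment for rule 2 (in an unstressed syllable) → [ə].
/l/ — between /i/ and /i/; rule 4 does not apply here → [l].
/i/ (word-final): rule 2 targets it, but not in an unstressed syllable → unchanged [i].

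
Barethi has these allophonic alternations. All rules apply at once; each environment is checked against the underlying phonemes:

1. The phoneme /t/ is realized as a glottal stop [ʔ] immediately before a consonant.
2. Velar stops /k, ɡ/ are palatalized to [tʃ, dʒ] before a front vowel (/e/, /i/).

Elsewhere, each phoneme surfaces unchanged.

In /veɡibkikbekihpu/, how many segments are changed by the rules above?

Segments that undergo a rule: /ɡ/ → [dʒ] (rule 2); /k/ → [tʃ] (rule 2); /k/ → [tʃ] (rule 2).
All other segments surface unchanged.

3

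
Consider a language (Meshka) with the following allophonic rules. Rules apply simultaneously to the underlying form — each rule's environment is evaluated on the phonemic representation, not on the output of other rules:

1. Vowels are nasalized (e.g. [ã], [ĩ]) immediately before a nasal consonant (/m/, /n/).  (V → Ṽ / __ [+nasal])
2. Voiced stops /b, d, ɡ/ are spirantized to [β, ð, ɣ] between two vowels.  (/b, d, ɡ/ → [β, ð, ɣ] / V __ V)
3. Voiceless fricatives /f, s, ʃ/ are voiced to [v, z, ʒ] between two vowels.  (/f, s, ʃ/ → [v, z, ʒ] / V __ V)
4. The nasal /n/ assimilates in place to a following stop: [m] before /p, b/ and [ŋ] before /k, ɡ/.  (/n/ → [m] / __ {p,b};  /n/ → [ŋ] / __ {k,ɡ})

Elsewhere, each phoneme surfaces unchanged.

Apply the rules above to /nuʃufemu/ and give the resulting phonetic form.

/n/ (word-initial) is in the target of rule 4 but the environment (before a labial or velar stop) is not met → [n].
/u/ (between /n/ and /ʃ/) fails the environment for rule 1, so it stays [u].
/ʃ/ (between /u/ and /u/): between two vowels, so rule 3 applies → [ʒ].
/u/ (between /ʃ/ and /f/): rule 1 targets it, but not before a nasal consonant → unchanged [u].
/f/ (between /u/ and /e/): between two vowels, so rule 3 applies → [v].
Rule 1 applies to /e/ (between /f/ and /m/: before a nasal consonant) → [ẽ].
/u/ (word-final): rule 1 targets it, but not before a nasal consonant → unchanged [u].

[nuʒuvẽmu]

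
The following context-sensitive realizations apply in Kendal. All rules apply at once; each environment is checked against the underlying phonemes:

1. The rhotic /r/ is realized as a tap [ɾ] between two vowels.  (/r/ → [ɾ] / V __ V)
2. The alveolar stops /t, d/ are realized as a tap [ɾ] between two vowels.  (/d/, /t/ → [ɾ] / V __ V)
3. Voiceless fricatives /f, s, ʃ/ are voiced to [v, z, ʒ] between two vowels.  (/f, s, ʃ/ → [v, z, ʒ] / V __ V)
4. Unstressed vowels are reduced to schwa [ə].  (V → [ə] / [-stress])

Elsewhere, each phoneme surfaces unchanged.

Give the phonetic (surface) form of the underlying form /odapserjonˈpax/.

/o/ (word-initial) occurs in an unstressed syllable → [ə] by rule 4.
/d/ (between /o/ and /a/) occurs between two vowels → [ɾ] by rule 2.
/a/ (between /d/ and /p/) occurs in an unstressed syllable → [ə] by rule 4.
/s/ (between /p/ and /e/) is in the target of rule 3 but the environment (between two vowels) is not met → [s].
Rule 4 applies to /e/ (between /s/ and /r/: in an unstressed syllable) → [ə].
/r/ — between /e/ and /j/; rule 1 does not apply here → [r].
Rule 4 applies to /o/ (between /j/ and /n/: in an unstressed syllable) → [ə].
/a/ (between /p/ and /x/) fails the environment for rule 4, so it stays [a].

[əɾəpsərjənˈpax]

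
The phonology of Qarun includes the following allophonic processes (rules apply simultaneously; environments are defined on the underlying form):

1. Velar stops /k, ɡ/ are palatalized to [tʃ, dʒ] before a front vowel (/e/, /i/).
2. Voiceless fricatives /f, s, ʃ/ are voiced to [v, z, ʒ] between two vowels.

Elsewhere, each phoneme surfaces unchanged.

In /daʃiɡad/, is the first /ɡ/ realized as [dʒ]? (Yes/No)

No

/ɡ/ — between /i/ and /a/; rule 1 does not apply here → [ɡ].
The actual realization is [ɡ], not [dʒ].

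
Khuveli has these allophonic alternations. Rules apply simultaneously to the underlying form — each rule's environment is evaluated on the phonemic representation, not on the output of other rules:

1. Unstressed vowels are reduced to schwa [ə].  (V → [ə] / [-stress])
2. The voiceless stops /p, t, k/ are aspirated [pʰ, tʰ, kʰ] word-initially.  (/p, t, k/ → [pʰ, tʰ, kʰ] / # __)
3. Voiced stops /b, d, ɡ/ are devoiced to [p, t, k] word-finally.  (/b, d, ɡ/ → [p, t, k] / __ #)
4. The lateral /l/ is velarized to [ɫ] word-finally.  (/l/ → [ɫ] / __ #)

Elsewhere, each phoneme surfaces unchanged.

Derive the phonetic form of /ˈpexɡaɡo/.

[ˈpʰexɡəɡə]

/p/ (word-initial) occurs word-initially → [pʰ] by rule 2.
/e/ — between /p/ and /x/; rule 1 does not apply here → [e].
/x/ (between /e/ and /ɡ/): no rule targets it → [x].
/ɡ/ (between /x/ and /a/) is in the target of rule 3 but the environment (word-finally) is not met → [ɡ].
/a/ meets the environment for rule 1 (in an unstressed syllable) → [ə].
/ɡ/ — between /a/ and /o/; rule 3 does not apply here → [ɡ].
/o/ (word-final): in an unstressed syllable, so rule 1 applies → [ə].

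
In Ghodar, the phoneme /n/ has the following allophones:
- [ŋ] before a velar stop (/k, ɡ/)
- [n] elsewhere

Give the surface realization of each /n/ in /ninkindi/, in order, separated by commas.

[n], [ŋ], [n]

Occurrence 1 (position 1): no conditioning environment matches → elsewhere allophone [n].
Occurrence 2 (position 3): before a velar stop → [ŋ].
Occurrence 3 (position 6): no conditioning environment matches → elsewhere allophone [n].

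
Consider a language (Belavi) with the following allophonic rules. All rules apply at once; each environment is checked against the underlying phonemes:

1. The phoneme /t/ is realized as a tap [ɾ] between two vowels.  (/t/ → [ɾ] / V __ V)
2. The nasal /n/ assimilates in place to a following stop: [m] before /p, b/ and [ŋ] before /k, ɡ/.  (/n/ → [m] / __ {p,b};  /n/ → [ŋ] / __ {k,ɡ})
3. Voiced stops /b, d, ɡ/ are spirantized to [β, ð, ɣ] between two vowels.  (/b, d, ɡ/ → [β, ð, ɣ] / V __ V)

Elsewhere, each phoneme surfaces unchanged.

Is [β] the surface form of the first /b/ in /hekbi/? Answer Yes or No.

No

/b/ (between /k/ and /i/) is in the target of rule 3 but the environment (between two vowels) is not met → [b].
The actual realization is [b], not [β].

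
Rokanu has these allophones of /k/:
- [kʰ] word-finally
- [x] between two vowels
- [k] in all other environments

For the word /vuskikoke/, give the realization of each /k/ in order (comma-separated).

Occurrence 1 (position 4): no conditioning environment matches → elsewhere allophone [k].
Occurrence 2 (position 6): between two vowels → [x].
Occurrence 3 (position 8): between two vowels → [x].

[k], [x], [x]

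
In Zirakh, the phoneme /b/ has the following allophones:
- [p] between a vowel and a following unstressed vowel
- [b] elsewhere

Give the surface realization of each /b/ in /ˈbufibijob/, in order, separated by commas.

[b], [p], [b]

Occurrence 1 (position 1): no conditioning environment matches → elsewhere allophone [b].
Occurrence 2 (position 5): between a vowel and a following unstressed vowel → [p].
Occurrence 3 (position 9): no conditioning environment matches → elsewhere allophone [b].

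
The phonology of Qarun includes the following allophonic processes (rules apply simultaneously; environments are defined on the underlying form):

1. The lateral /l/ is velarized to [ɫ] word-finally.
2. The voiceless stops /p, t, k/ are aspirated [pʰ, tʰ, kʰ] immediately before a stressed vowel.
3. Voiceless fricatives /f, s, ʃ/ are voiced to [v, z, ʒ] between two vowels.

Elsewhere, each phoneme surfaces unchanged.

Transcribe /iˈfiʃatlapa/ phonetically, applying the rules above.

/i/ — not in any rule's target class → [i].
/f/ — between /i/ and /i/, between two vowels — surfaces as [v] (rule 3).
/i/ (between /f/ and /ʃ/) is unaffected → [i].
Rule 3 applies to /ʃ/ (between /i/ and /a/: between two vowels) → [ʒ].
/a/ (between /ʃ/ and /t/): no rule targets it → [a].
/t/ (between /a/ and /l/) is in the target of rule 2 but the environment (immediately before a stressed vowel) is not met → [t].
/l/ — between /t/ and /a/; rule 1 does not apply here → [l].
/a/ (between /l/ and /p/): no rule targets it → [a].
/p/ (between /a/ and /a/) is in the target of rule 2 but the environment (immediately before a stressed vowel) is not met → [p].
/a/ (word-final) is unaffected → [a].

[iˈviʒatlapa]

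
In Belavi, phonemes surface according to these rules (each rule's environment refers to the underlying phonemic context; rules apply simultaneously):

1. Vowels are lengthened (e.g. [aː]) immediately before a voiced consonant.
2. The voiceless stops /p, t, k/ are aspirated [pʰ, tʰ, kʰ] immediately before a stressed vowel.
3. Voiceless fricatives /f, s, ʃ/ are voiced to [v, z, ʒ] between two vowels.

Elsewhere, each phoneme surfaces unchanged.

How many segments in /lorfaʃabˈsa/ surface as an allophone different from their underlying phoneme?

3

Segments that undergo a rule: /o/ → [oː] (rule 1); /ʃ/ → [ʒ] (rule 3); /a/ → [aː] (rule 1).
All other segments surface unchanged.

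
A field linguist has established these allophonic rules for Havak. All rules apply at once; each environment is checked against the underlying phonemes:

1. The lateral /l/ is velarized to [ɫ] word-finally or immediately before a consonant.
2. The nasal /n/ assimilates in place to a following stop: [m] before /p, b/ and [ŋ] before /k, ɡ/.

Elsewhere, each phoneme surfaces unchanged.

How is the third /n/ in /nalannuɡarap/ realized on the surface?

[n]

/n/ (between /n/ and /u/) is in the target of rule 2 but the environment (before a labial or velar stop) is not met → [n].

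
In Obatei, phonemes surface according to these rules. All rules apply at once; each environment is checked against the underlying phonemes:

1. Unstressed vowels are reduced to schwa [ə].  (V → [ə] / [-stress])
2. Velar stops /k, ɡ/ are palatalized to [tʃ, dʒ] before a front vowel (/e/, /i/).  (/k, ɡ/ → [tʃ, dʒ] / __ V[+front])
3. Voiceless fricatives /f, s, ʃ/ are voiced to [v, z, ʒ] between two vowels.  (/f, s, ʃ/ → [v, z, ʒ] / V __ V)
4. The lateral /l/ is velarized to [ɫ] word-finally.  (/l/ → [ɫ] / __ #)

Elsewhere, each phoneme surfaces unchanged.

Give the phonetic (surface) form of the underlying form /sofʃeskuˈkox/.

[səfʃəskəˈkox]

/s/ (word-initial): rule 3 targets it, but not between two vowels → unchanged [s].
Rule 1 applies to /o/ (between /s/ and /f/: in an unstressed syllable) → [ə].
/f/ (between /o/ and /ʃ/): rule 3 targets it, but not between two vowels → unchanged [f].
/ʃ/ (between /f/ and /e/) is in the target of rule 3 but the environment (between two vowels) is not met → [ʃ].
/e/ — between /ʃ/ and /s/, in an unstressed syllable — surfaces as [ə] (rule 1).
/s/ — between /e/ and /k/; rule 3 does not apply here → [s].
/k/ — between /s/ and /u/; rule 2 does not apply here → [k].
/u/ (between /k/ and /k/): in an unstressed syllable, so rule 1 applies → [ə].
/k/ — between /u/ and /o/; rule 2 does not apply here → [k].
/o/ (between /k/ and /x/) is in the target of rule 1 but the environment (in an unstressed syllable) is not met → [o].
/x/ (word-final) is unaffected → [x].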